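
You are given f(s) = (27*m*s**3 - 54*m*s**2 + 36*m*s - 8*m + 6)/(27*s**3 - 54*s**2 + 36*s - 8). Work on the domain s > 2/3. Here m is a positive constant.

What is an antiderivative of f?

An antiderivative is F(s) = (m*s*(3*s - 2)**2 - 1)/(3*s - 2)**2.

Check any antiderivative F(s) by computing F'(s) and comparing it with f(s).
Check: d/ds[(m*s*(3*s - 2)**2 - 1)/(3*s - 2)**2] = (27*m*s**3 - 54*m*s**2 + 36*m*s - 8*m + 6)/(27*s**3 - 54*s**2 + 36*s - 8) = f(s).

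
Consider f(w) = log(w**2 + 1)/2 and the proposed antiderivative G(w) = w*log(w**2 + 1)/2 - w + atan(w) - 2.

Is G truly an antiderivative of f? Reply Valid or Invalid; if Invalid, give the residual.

Valid: G'(w) = f(w).

d/dw[G] = log(w**2 + 1)/2
This equals f(w) exactly, so the claim holds.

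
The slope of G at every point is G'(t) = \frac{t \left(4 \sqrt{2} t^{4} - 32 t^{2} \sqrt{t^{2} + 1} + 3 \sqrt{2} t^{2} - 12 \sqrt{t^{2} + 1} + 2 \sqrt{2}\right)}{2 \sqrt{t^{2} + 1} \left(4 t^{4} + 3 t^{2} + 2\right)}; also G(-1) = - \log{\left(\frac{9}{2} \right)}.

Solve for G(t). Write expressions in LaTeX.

Check a candidate G(t) by differentiating: d/dt[G] must match the given G'(t).
A general antiderivative is \frac{\sqrt{2 t^{2} + 2}}{2} - \log{\left(2 t^{4} + \frac{3 t^{2}}{2} + 1 \right)} + C.
The condition gives C = - \log{\left(\frac{9}{2} \right)} - (1 - \log{\left(\frac{9}{2} \right)}) = -1.
So G(t) = \frac{\sqrt{2 t^{2} + 2}}{2} - \log{\left(2 t^{4} + \frac{3 t^{2}}{2} + 1 \right)} - 1.
Check: d/dt[\frac{\sqrt{2 t^{2} + 2}}{2} - \log{\left(2 t^{4} + \frac{3 t^{2}}{2} + 1 \right)} - 1] = \frac{4 \sqrt{2} t^{5} - 32 t^{3} \sqrt{t^{2} + 1} + 3 \sqrt{2} t^{3} - 12 t \sqrt{t^{2} + 1} + 2 \sqrt{2} t}{8 t^{4} \sqrt{t^{2} + 1} + 6 t^{2} \sqrt{t^{2} + 1} + 4 \sqrt{t^{2} + 1}}, which equals G'(t).

G(t) = \frac{\sqrt{2 t^{2} + 2}}{2} - \log{\left(2 t^{4} + \frac{3 t^{2}}{2} + 1 \right)} - 1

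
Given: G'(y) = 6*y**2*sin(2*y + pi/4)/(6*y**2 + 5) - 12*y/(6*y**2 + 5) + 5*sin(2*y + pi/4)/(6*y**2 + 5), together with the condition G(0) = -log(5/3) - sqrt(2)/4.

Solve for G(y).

Integrate term by term and add the pieces.
A general antiderivative is -log(2*y**2 + 5/3) - cos(2*y + pi/4)/2 + C.
The condition gives C = -log(5/3) - sqrt(2)/4 - (-log(5/3) - sqrt(2)/4) = 0.
So G(y) = -(2*log(2*y**2 + 5/3) + cos(2*y + pi/4))/2.
Check: d/dy[-(2*log(2*y**2 + 5/3) + cos(2*y + pi/4))/2] = (6*y**2*sin(2*y + pi/4) - 12*y + 5*sin(2*y + pi/4))/(6*y**2 + 5), which equals G'(y).

G(y) = -(2*log(2*y**2 + 5/3) + cos(2*y + pi/4))/2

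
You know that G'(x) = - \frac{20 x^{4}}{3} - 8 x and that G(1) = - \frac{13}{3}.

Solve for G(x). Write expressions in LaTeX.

G(x) = - \frac{4 x^{5}}{3} - 4 x^{2} + 1

The integrand splits into summands that can be handled one at a time.
A general antiderivative is - \frac{4 x^{5}}{3} - 4 x^{2} + C.
The condition gives C = - \frac{13}{3} - (- \frac{16}{3}) = 1.
So G(x) = - \frac{4 x^{5}}{3} - 4 x^{2} + 1.
Check: d/dx[- \frac{4 x^{5}}{3} - 4 x^{2} + 1] = - \frac{20 x^{4}}{3} - 8 x = G'(x).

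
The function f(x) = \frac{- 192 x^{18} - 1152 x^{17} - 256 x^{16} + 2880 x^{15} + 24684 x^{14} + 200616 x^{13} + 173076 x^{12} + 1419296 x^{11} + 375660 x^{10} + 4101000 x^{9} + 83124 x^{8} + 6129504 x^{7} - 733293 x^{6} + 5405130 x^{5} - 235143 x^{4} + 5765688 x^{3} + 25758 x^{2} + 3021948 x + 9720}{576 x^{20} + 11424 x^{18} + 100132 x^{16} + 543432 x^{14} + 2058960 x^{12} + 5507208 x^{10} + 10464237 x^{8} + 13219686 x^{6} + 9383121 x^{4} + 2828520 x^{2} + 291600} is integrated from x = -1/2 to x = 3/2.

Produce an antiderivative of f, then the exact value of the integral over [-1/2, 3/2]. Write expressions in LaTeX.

Check any antiderivative F(x) by computing F'(x) and comparing it with f(x).
F(x) = \frac{8 x^{9} + 24 x^{8} + 30 x^{7} - 30 x^{6} - 84 x^{5} - 992 x^{4} + 45 x^{3} - 1305 x^{2} + 18 x - 846}{\left(3 x^{2} + 5\right) \left(2 x^{4} + 12 x^{2} + 3\right) \left(4 x^{4} + 9 x^{2} + 36\right)} is an antiderivative of f.
Check: d/dx[\frac{8 x^{9} + 24 x^{8} + 30 x^{7} - 30 x^{6} - 84 x^{5} - 992 x^{4} + 45 x^{3} - 1305 x^{2} + 18 x - 846}{\left(3 x^{2} + 5\right) \left(2 x^{4} + 12 x^{2} + 3\right) \left(4 x^{4} + 9 x^{2} + 36\right)}] = \frac{- 192 x^{18} - 1152 x^{17} - 256 x^{16} + 2880 x^{15} + 24684 x^{14} + 200616 x^{13} + 173076 x^{12} + 1419296 x^{11} + 375660 x^{10} + 4101000 x^{9} + 83124 x^{8} + 6129504 x^{7} - 733293 x^{6} + 5405130 x^{5} - 235143 x^{4} + 5765688 x^{3} + 25758 x^{2} + 3021948 x + 9720}{576 x^{20} + 11424 x^{18} + 100132 x^{16} + 543432 x^{14} + 2058960 x^{12} + 5507208 x^{10} + 10464237 x^{8} + 13219686 x^{6} + 9383121 x^{4} + 2828520 x^{2} + 291600} = f(x).
F(3/2) = - \frac{58096}{256479}; F(-1/2) = - \frac{11400}{12397}.
Integral = F(3/2) - F(-1/2) = \frac{2203644488}{3179570163}.

Antiderivative: F(x) = \frac{8 x^{9} + 24 x^{8} + 30 x^{7} - 30 x^{6} - 84 x^{5} - 992 x^{4} + 45 x^{3} - 1305 x^{2} + 18 x - 846}{\left(3 x^{2} + 5\right) \left(2 x^{4} + 12 x^{2} + 3\right) \left(4 x^{4} + 9 x^{2} + 36\right)}; value = \frac{2203644488}{3179570163}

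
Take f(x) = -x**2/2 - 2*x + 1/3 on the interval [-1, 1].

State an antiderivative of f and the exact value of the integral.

The integrand splits into summands that can be handled one at a time.
F(x) = x*(-x**2 - 6*x + 2)/6 is an antiderivative of f.
Check: d/dx[x*(-x**2 - 6*x + 2)/6] = -x**2/2 - 2*x + 1/3 = f(x).
F(1) = -5/6; F(-1) = -7/6.
Integral = F(1) - F(-1) = 1/3.

Antiderivative: F(x) = x*(-x**2 - 6*x + 2)/6; value = 1/3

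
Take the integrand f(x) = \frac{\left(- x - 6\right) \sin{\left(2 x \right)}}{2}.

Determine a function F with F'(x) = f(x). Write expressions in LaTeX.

An antiderivative is F(x) = \frac{2 x \cos{\left(2 x \right)} - \sin{\left(2 x \right)} + 12 \cos{\left(2 x \right)}}{8}.

A first test for any F(x): its x-derivative must equal f(x) identically.
Check: d/dx[\frac{2 x \cos{\left(2 x \right)} - \sin{\left(2 x \right)} + 12 \cos{\left(2 x \right)}}{8}] = - \frac{x \sin{\left(2 x \right)}}{2} - 3 \sin{\left(2 x \right)}, which equals f(x).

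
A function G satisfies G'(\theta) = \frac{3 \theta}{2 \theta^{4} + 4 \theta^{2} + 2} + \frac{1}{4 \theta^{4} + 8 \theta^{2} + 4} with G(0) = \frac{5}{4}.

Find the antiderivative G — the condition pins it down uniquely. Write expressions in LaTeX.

G(\theta) = \frac{\theta^{2} \operatorname{atan}{\left(\theta \right)} + 16 \theta^{2} + \theta + \operatorname{atan}{\left(\theta \right)} + 10}{8 \left(\theta^{2} + 1\right)}

The integrand splits into summands that can be handled one at a time.
A general antiderivative is \frac{\theta - 6}{8 \theta^{2} + 8} + \frac{\operatorname{atan}{\left(\theta \right)}}{8} + C.
The condition gives C = \frac{5}{4} - (- \frac{3}{4}) = 2.
So G(\theta) = \frac{\theta^{2} \operatorname{atan}{\left(\theta \right)} + 16 \theta^{2} + \theta + \operatorname{atan}{\left(\theta \right)} + 10}{8 \left(\theta^{2} + 1\right)}.
Check: d/d\theta[\frac{\theta^{2} \operatorname{atan}{\left(\theta \right)} + 16 \theta^{2} + \theta + \operatorname{atan}{\left(\theta \right)} + 10}{8 \left(\theta^{2} + 1\right)}] = \frac{6 \theta + 1}{4 \theta^{4} + 8 \theta^{2} + 4}, which equals G'(\theta).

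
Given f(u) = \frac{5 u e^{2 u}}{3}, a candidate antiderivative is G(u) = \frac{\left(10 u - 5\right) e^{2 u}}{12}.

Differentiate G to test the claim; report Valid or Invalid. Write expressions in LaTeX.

d/du[G] = \frac{5 u e^{2 u}}{3}
This equals f(u) exactly, so the claim holds.

Valid. The derivative of G reproduces f.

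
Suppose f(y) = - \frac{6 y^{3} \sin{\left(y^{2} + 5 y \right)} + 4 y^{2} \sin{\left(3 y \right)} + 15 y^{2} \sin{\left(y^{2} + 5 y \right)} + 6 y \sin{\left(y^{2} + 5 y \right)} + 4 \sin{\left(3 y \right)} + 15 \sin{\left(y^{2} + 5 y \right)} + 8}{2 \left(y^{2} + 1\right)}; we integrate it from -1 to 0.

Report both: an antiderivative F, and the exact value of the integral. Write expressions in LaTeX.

Any candidate F(y) must reproduce f(y) exactly when differentiated.
F(y) = \frac{2 \cos{\left(3 y \right)}}{3} + \frac{3 \cos{\left(y^{2} + 5 y \right)}}{2} - 4 \operatorname{atan}{\left(y \right)} is an antiderivative of f.
Check: d/dy[\frac{2 \cos{\left(3 y \right)}}{3} + \frac{3 \cos{\left(y^{2} + 5 y \right)}}{2} - 4 \operatorname{atan}{\left(y \right)}] = \frac{- 6 y^{3} \sin{\left(y^{2} + 5 y \right)} - 4 y^{2} \sin{\left(3 y \right)} - 15 y^{2} \sin{\left(y^{2} + 5 y \right)} - 6 y \sin{\left(y^{2} + 5 y \right)} - 4 \sin{\left(3 y \right)} - 15 \sin{\left(y^{2} + 5 y \right)} - 8}{2 y^{2} + 2}, which equals f(y).
F(0) = \frac{13}{6}; F(-1) = \frac{3 \cos{\left(4 \right)}}{2} + \frac{2 \cos{\left(3 \right)}}{3} + \pi.
Integral = F(0) - F(-1) = - \pi - \frac{2 \cos{\left(3 \right)}}{3} - \frac{3 \cos{\left(4 \right)}}{2} + \frac{13}{6}.

Antiderivative: F(y) = \frac{2 \cos{\left(3 y \right)}}{3} + \frac{3 \cos{\left(y^{2} + 5 y \right)}}{2} - 4 \operatorname{atan}{\left(y \right)}; value = - \pi - \frac{2 \cos{\left(3 \right)}}{3} - \frac{3 \cos{\left(4 \right)}}{2} + \frac{13}{6}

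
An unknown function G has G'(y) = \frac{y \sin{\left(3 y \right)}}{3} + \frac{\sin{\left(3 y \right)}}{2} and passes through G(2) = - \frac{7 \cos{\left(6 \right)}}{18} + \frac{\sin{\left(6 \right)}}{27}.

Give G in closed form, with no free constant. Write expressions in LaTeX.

G(y) = - \frac{6 y \cos{\left(3 y \right)} - 2 \sin{\left(3 y \right)} + 9 \cos{\left(3 y \right)}}{54}

Integrate term by term and add the pieces.
A general antiderivative is - \frac{y \cos{\left(3 y \right)}}{9} + \frac{\sin{\left(3 y \right)}}{27} - \frac{\cos{\left(3 y \right)}}{6} + C.
The condition gives C = - \frac{7 \cos{\left(6 \right)}}{18} + \frac{\sin{\left(6 \right)}}{27} - (- \frac{7 \cos{\left(6 \right)}}{18} + \frac{\sin{\left(6 \right)}}{27}) = 0.
So G(y) = - \frac{6 y \cos{\left(3 y \right)} - 2 \sin{\left(3 y \right)} + 9 \cos{\left(3 y \right)}}{54}.
Check: d/dy[- \frac{6 y \cos{\left(3 y \right)} - 2 \sin{\left(3 y \right)} + 9 \cos{\left(3 y \right)}}{54}] = \frac{y \sin{\left(3 y \right)}}{3} + \frac{\sin{\left(3 y \right)}}{2} = G'(y).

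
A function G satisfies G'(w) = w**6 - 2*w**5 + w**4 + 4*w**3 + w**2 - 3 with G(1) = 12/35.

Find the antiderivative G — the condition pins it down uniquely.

Integrate term by term and add the pieces.
A general antiderivative is w**7/7 - w**6/3 + w**5/5 + w**4 + w**3/3 - 3*w + C.
The condition gives C = 12/35 - (-58/35) = 2.
So G(w) = w**7/7 - w**6/3 + w**5/5 + w**4 + w**3/3 - 3*w + 2.
Check: d/dw[w**7/7 - w**6/3 + w**5/5 + w**4 + w**3/3 - 3*w + 2] = w**6 - 2*w**5 + w**4 + 4*w**3 + w**2 - 3 = G'(w).

G(w) = w**7/7 - w**6/3 + w**5/5 + w**4 + w**3/3 - 3*w + 2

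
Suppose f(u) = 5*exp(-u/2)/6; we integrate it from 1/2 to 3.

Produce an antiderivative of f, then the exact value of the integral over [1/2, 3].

Antiderivative: F(u) = -5*exp(-u/2)/3; value = -5*exp(-3/2)/3 + 5*exp(-1/4)/3

A first test for any F(u): its u-derivative must equal f(u) identically.
F(u) = -5*exp(-u/2)/3 is an antiderivative of f.
Check: d/du[-5*exp(-u/2)/3] = 5*exp(-u/2)/6 = f(u).
F(3) = -5*exp(-3/2)/3; F(1/2) = -5*exp(-1/4)/3.
Integral = F(3) - F(1/2) = -5*exp(-3/2)/3 + 5*exp(-1/4)/3.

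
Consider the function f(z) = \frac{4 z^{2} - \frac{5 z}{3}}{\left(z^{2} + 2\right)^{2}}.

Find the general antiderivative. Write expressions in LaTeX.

For F(z) to be correct the identity F'(z) - f(z) = 0 must hold.
Check: d/dz[\frac{6 \sqrt{2} z^{2} \operatorname{atan}{\left(\frac{\sqrt{2} z}{2} \right)} - 12 z + 12 \sqrt{2} \operatorname{atan}{\left(\frac{\sqrt{2} z}{2} \right)} + 5}{6 \left(z^{2} + 2\right)}] = \frac{12 z^{2} - 5 z}{3 z^{4} + 12 z^{2} + 12}, which equals f(z).

F(z) = \frac{6 \sqrt{2} z^{2} \operatorname{atan}{\left(\frac{\sqrt{2} z}{2} \right)} - 12 z + 12 \sqrt{2} \operatorname{atan}{\left(\frac{\sqrt{2} z}{2} \right)} + 5}{6 \left(z^{2} + 2\right)} + C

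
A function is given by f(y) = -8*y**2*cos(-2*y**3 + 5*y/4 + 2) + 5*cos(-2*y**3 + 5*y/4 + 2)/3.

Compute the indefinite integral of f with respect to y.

F(y) = 4*sin(-2*y**3 + 5*y/4 + 2)/3 + C

f matches the chain-rule pattern g'(h)*h' with inner function h(y) = -2*y**3 + 5*y/4 + 2; substituting u = h(y) collapses the integral.
Check: d/dy[4*sin(-2*y**3 + 5*y/4 + 2)/3] = -8*y**2*cos(-2*y**3 + 5*y/4 + 2) + 5*cos(-2*y**3 + 5*y/4 + 2)/3 = f(y).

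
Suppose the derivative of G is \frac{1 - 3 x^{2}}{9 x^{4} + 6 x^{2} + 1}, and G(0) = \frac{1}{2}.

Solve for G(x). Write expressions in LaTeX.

G(x) = \frac{x}{3 x^{2} + 1} + \frac{1}{2}

Recognize the product-rule pattern: G'(x) = u'v + uv' with u = x, v = \frac{1}{3 x^{2} + 1}, so integration by parts undoes it.
A general antiderivative is \frac{x}{3 x^{2} + 1} + C.
The condition gives C = \frac{1}{2} - (0) = \frac{1}{2}.
So G(x) = \frac{x}{3 x^{2} + 1} + \frac{1}{2}.
Check: d/dx[\frac{x}{3 x^{2} + 1} + \frac{1}{2}] = \frac{1 - 3 x^{2}}{9 x^{4} + 6 x^{2} + 1} = G'(x).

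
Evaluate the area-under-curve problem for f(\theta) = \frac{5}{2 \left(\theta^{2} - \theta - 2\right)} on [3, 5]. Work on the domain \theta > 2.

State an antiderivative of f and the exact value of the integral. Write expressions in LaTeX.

Antiderivative: F(\theta) = \frac{5 \log{\left(\theta - 2 \right)}}{6} - \frac{5 \log{\left(\theta + 1 \right)}}{6}; value = - \frac{5 \log{\left(6 \right)}}{6} + \frac{5 \log{\left(3 \right)}}{6} + \frac{5 \log{\left(4 \right)}}{6}

Factor the denominator (2 \left(\theta - 2\right) \left(\theta + 1\right)) and decompose: f = - \frac{5}{6 \left(\theta + 1\right)} + \frac{5}{6 \left(\theta - 2\right)}; each piece integrates to a log, atan, or power term.
F(\theta) = \frac{5 \log{\left(\theta - 2 \right)}}{6} - \frac{5 \log{\left(\theta + 1 \right)}}{6} is an antiderivative of f.
Check: d/d\theta[\frac{5 \log{\left(\theta - 2 \right)}}{6} - \frac{5 \log{\left(\theta + 1 \right)}}{6}] = \frac{5}{2 \theta^{2} - 2 \theta - 4}, which equals f(\theta).
F(5) = - \frac{5 \log{\left(6 \right)}}{6} + \frac{5 \log{\left(3 \right)}}{6}; F(3) = - \frac{5 \log{\left(4 \right)}}{6}.
Integral = F(5) - F(3) = - \frac{5 \log{\left(6 \right)}}{6} + \frac{5 \log{\left(3 \right)}}{6} + \frac{5 \log{\left(4 \right)}}{6}.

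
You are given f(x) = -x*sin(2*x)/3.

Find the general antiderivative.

F(x) = x*cos(2*x)/6 - sin(2*x)/12 + C

Whatever form F(x) takes, F'(x) = f(x) is non-negotiable.
Check: d/dx[x*cos(2*x)/6 - sin(2*x)/12] = -x*sin(2*x)/3 = f(x).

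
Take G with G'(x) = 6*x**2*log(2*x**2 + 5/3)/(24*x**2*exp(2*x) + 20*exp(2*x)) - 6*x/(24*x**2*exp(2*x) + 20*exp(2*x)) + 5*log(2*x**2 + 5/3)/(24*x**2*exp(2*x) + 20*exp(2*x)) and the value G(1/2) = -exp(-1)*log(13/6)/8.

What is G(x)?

G'(x) has the shape u'v + uv' for u = -exp(-2*x)/8 and v = log(2*x**2 + 5/3) — it is the derivative of the product u*v.
A general antiderivative is -exp(-2*x)*log(2*x**2 + 5/3)/8 + C.
The condition gives C = -exp(-1)*log(13/6)/8 - (-exp(-1)*log(13/6)/8) = 0.
So G(x) = -exp(-2*x)*log(2*x**2 + 5/3)/8.
Check: d/dx[-exp(-2*x)*log(2*x**2 + 5/3)/8] = (6*x**2*log(2*x**2 + 5/3) - 6*x + 5*log(2*x**2 + 5/3))/(24*x**2*exp(2*x) + 20*exp(2*x)), which equals G'(x).

G(x) = -exp(-2*x)*log(2*x**2 + 5/3)/8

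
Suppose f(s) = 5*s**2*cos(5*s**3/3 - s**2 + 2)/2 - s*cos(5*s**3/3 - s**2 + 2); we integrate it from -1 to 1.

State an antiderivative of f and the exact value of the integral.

Antiderivative: F(s) = sin(5*s**3/3 - s**2 + 2)/2; value = sin(8/3)/2 + sin(2/3)/2

The substitution u = 5*s**3/3 - s**2 + 2 works: f is exactly (dF/du)*(du/ds) for that inner function.
F(s) = sin(5*s**3/3 - s**2 + 2)/2 is an antiderivative of f.
Check: d/ds[sin(5*s**3/3 - s**2 + 2)/2] = 5*s**2*cos(5*s**3/3 - s**2 + 2)/2 - s*cos(5*s**3/3 - s**2 + 2) = f(s).
F(1) = sin(8/3)/2; F(-1) = -sin(2/3)/2.
Integral = F(1) - F(-1) = sin(8/3)/2 + sin(2/3)/2.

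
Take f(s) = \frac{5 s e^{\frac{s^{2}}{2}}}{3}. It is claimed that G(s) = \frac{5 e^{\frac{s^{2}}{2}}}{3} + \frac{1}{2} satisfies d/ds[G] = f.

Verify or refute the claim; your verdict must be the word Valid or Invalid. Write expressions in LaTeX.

Valid - the claim checks out under differentiation.

d/ds[G] = \frac{5 s e^{\frac{s^{2}}{2}}}{3}
This equals f(s) exactly, so the claim holds.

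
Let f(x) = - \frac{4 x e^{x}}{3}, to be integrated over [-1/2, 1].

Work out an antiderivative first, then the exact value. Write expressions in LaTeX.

Antiderivative: F(x) = - \frac{4 \left(x - 1\right) e^{x}}{3}; value = - \frac{2}{e^{\frac{1}{2}}}

Recognize the product-rule pattern: f = u'v + uv' with u = \frac{4}{3} - \frac{4 x}{3}, v = e^{x}, so integration by parts undoes it.
F(x) = - \frac{4 \left(x - 1\right) e^{x}}{3} is an antiderivative of f.
Check: d/dx[- \frac{4 \left(x - 1\right) e^{x}}{3}] = - \frac{4 x e^{x}}{3} = f(x).
F(1) = 0; F(-1/2) = \frac{2}{e^{\frac{1}{2}}}.
Integral = F(1) - F(-1/2) = - \frac{2}{e^{\frac{1}{2}}}.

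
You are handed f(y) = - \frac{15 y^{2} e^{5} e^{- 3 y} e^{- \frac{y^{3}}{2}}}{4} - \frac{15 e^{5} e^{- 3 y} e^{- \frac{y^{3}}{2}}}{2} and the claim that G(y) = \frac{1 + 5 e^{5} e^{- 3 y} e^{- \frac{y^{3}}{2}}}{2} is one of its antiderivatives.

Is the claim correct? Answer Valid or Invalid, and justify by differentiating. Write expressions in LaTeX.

d/dy[G] = \frac{\left(- 15 y^{2} e^{5} - 30 e^{5}\right) e^{- 3 y} e^{- \frac{y^{3}}{2}}}{4}
This equals f(y) exactly, so the claim holds.

Valid: G'(y) = f(y).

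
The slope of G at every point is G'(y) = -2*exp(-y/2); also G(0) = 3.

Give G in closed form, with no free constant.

Any candidate G(y) must reproduce the stated G'(y) exactly.
A general antiderivative is 4*exp(-y/2) + C.
The condition gives C = 3 - (4) = -1.
So G(y) = (4 - exp(y/2))*exp(-y/2).
Check: d/dy[(4 - exp(y/2))*exp(-y/2)] = -2*exp(-y/2) = G'(y).

G(y) = (4 - exp(y/2))*exp(-y/2)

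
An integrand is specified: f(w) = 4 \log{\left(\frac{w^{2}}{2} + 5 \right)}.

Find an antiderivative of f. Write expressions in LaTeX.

Check any antiderivative F(w) by computing F'(w) and comparing it with f(w).
Check: d/dw[4 w \log{\left(\frac{w^{2}}{2} + 5 \right)} - 8 w + 8 \sqrt{10} \operatorname{atan}{\left(\frac{\sqrt{10} w}{10} \right)}] = 4 \log{\left(\frac{w^{2}}{2} + 5 \right)} = f(w).

An antiderivative is F(w) = 4 w \log{\left(\frac{w^{2}}{2} + 5 \right)} - 8 w + 8 \sqrt{10} \operatorname{atan}{\left(\frac{\sqrt{10} w}{10} \right)}.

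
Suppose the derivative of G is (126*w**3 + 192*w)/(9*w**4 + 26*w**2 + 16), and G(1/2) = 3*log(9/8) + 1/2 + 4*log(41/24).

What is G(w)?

Whatever form G(w) takes, its d/dw must return the stated G'(w).
A general antiderivative is 3*log(w**2/2 + 1) + 4*log(3*w**2/2 + 4/3) + C.
The condition gives C = 3*log(9/8) + 1/2 + 4*log(41/24) - (3*log(9/8) + 4*log(41/24)) = 1/2.
So G(w) = (6*log(w**2/2 + 1) + 8*log(3*w**2/2 + 4/3) + 1)/2.
Check: d/dw[(6*log(w**2/2 + 1) + 8*log(3*w**2/2 + 4/3) + 1)/2] = (126*w**3 + 192*w)/(9*w**4 + 26*w**2 + 16) = G'(w).

G(w) = (6*log(w**2/2 + 1) + 8*log(3*w**2/2 + 4/3) + 1)/2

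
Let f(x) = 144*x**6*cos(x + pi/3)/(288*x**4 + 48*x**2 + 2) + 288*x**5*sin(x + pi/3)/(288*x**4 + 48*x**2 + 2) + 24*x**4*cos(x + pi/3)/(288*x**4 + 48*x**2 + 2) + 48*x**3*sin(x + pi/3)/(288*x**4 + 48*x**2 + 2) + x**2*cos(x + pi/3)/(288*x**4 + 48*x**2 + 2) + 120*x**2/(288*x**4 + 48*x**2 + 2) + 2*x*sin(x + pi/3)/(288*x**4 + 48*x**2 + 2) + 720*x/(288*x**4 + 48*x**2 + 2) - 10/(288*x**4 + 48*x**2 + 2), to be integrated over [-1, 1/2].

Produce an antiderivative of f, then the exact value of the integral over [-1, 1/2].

Antiderivative: F(x) = (x**2*(12*x**2 + 1)*sin(x + pi/3) - 10*x - 30)/(2*(12*x**2 + 1)); value = -375/104 - cos(pi/6 + 1)/2 + sin(1/2 + pi/3)/8

Integrate term by term and add the pieces.
F(x) = (x**2*(12*x**2 + 1)*sin(x + pi/3) - 10*x - 30)/(2*(12*x**2 + 1)) is an antiderivative of f.
Check: d/dx[(x**2*(12*x**2 + 1)*sin(x + pi/3) - 10*x - 30)/(2*(12*x**2 + 1))] = (144*x**6*cos(x + pi/3) + 288*x**5*sin(x + pi/3) + 24*x**4*cos(x + pi/3) + 48*x**3*sin(x + pi/3) + x**2*cos(x + pi/3) + 120*x**2 + 2*x*sin(x + pi/3) + 720*x - 10)/(288*x**4 + 48*x**2 + 2), which equals f(x).
F(1/2) = -35/8 + sin(1/2 + pi/3)/8; F(-1) = -10/13 + cos(pi/6 + 1)/2.
Integral = F(1/2) - F(-1) = -375/104 - cos(pi/6 + 1)/2 + sin(1/2 + pi/3)/8.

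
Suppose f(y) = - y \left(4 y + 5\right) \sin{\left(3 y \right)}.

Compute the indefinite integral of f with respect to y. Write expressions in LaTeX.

Check any antiderivative F(y) by computing F'(y) and comparing it with f(y).
Check: d/dy[\frac{4 y^{2} \cos{\left(3 y \right)}}{3} - \frac{8 y \sin{\left(3 y \right)}}{9} + \frac{5 y \cos{\left(3 y \right)}}{3} - \frac{5 \sin{\left(3 y \right)}}{9} - \frac{8 \cos{\left(3 y \right)}}{27}] = - 4 y^{2} \sin{\left(3 y \right)} - 5 y \sin{\left(3 y \right)}, which equals f(y).

F(y) = \frac{4 y^{2} \cos{\left(3 y \right)}}{3} - \frac{8 y \sin{\left(3 y \right)}}{9} + \frac{5 y \cos{\left(3 y \right)}}{3} - \frac{5 \sin{\left(3 y \right)}}{9} - \frac{8 \cos{\left(3 y \right)}}{27} + C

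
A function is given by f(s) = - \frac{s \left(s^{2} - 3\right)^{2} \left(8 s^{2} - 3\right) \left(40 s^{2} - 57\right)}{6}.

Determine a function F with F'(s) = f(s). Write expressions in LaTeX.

Recognize the product-rule pattern: f = u'v + uv' with u = - \frac{9 \left(\frac{2 s^{2}}{3} - 2\right)^{3}}{2}, v = \left(\frac{3}{4} - 2 s^{2}\right)^{2}, so integration by parts undoes it.
Check: d/ds[- \frac{\left(3 - 8 s^{2}\right)^{2} \left(s^{2} - 3\right)^{3}}{12}] = - \frac{160 s^{9}}{3} + 416 s^{7} - \frac{2169 s^{5}}{2} + 1035 s^{3} - \frac{513 s}{2}, which equals f(s).

An antiderivative is F(s) = - \frac{\left(3 - 8 s^{2}\right)^{2} \left(s^{2} - 3\right)^{3}}{12}.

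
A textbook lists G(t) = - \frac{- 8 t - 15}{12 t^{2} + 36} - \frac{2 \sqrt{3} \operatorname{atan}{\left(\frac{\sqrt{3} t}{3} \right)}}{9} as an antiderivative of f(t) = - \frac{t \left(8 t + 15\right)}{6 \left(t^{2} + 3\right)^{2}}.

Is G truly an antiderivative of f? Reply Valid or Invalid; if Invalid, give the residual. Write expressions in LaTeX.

d/dt[G] = \frac{- 8 t^{2} - 15 t}{6 t^{4} + 36 t^{2} + 54}
This equals f(t) exactly, so the claim holds.

Valid - differentiating G returns exactly f.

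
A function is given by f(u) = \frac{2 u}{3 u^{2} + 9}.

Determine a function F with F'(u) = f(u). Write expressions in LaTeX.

An antiderivative is F(u) = \frac{\log{\left(u^{2} + 3 \right)}}{3}.

The substitution w = u^{2} + 3 works: f is exactly (dF/dw)*(dw/du) for that inner function.
Check: d/du[\frac{\log{\left(u^{2} + 3 \right)}}{3}] = \frac{2 u}{3 u^{2} + 9} = f(u).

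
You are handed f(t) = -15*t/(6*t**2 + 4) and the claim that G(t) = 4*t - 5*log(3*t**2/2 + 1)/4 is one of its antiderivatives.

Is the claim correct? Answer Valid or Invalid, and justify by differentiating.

d/dt[G] = (24*t**2 - 15*t + 16)/(6*t**2 + 4)
d/dt[G] - f(t) = 4 != 0.

Invalid: d/dt[G] - f = 4, which is not 0.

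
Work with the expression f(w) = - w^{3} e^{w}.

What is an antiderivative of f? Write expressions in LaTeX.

An antiderivative is F(w) = \left(- w^{3} + 3 w^{2} - 6 w + 6\right) e^{w}.

Recognize the product-rule pattern: f = u'v + uv' with u = - w^{3} + 3 w^{2} - 6 w + 6, v = e^{w}, so integration by parts undoes it.
Check: d/dw[\left(- w^{3} + 3 w^{2} - 6 w + 6\right) e^{w}] = - w^{3} e^{w} = f(w).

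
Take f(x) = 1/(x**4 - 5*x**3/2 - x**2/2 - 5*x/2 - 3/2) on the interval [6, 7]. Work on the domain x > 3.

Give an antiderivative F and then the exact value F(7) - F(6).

Antiderivative: F(x) = -(-2*log(x - 3) + 16*log(x + 1/2) - 7*log(x**2 + 1) + 14*atan(x))/70; value = -8*log(15/2)/35 - log(37)/10 - atan(7)/5 - log(3)/35 + log(4)/35 + atan(6)/5 + log(50)/10 + 8*log(13/2)/35

The denominator factors as (x - 3)*(2*x + 1)*(x**2 + 1); partial fractions split f into directly integrable pieces: (x - 1)/(5*(x**2 + 1)) - 16/(35*(2*x + 1)) + 1/(35*(x - 3)).
F(x) = -(-2*log(x - 3) + 16*log(x + 1/2) - 7*log(x**2 + 1) + 14*atan(x))/70 is an antiderivative of f.
Check: d/dx[-(-2*log(x - 3) + 16*log(x + 1/2) - 7*log(x**2 + 1) + 14*atan(x))/70] = 2/(2*x**4 - 5*x**3 - x**2 - 5*x - 3), which equals f(x).
F(7) = -8*log(15/2)/35 - atan(7)/5 + log(4)/35 + log(50)/10; F(6) = -8*log(13/2)/35 - atan(6)/5 + log(3)/35 + log(37)/10.
Integral = F(7) - F(6) = -8*log(15/2)/35 - log(37)/10 - atan(7)/5 - log(3)/35 + log(4)/35 + atan(6)/5 + log(50)/10 + 8*log(13/2)/35.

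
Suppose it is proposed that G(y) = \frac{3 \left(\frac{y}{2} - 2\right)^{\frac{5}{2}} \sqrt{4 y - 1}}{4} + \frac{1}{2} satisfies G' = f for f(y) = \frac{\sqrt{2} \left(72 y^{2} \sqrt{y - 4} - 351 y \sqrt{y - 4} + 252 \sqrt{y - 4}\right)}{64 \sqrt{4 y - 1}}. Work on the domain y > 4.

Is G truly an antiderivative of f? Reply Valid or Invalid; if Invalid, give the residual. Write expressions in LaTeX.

Valid: G'(y) = f(y).

d/dy[G] = \frac{\sqrt{2} \left(72 y^{2} \sqrt{y - 4} - 351 y \sqrt{y - 4} + 252 \sqrt{y - 4}\right)}{64 \sqrt{4 y - 1}}
This equals f(y) exactly, so the claim holds.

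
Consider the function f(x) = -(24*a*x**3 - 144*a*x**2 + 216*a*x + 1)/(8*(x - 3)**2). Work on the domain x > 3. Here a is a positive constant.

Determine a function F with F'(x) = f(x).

Since d/dx undoes antidifferentiation here, F'(x) = f(x) is required of F(x).
Check: d/dx[(-12*a*x**2*(x - 3) + 1)/(8*(x - 3))] = (-24*a*x**3 + 144*a*x**2 - 216*a*x - 1)/(8*x**2 - 48*x + 72), which equals f(x).

An antiderivative is F(x) = (-12*a*x**2*(x - 3) + 1)/(8*(x - 3)).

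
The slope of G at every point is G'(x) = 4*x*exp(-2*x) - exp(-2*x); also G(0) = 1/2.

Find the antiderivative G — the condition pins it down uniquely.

Recognize the product-rule pattern: G'(x) = u'v + uv' with u = -2*x - 1/2, v = exp(-2*x), so integration by parts undoes it.
A general antiderivative is (-4*x - 1)*exp(-2*x)/2 + C.
The condition gives C = 1/2 - (-1/2) = 1.
So G(x) = -(4*x - 2*exp(2*x) + 1)*exp(-2*x)/2.
Check: d/dx[-(4*x - 2*exp(2*x) + 1)*exp(-2*x)/2] = (4*x - 1)*exp(-2*x), which equals G'(x).

G(x) = -(4*x - 2*exp(2*x) + 1)*exp(-2*x)/2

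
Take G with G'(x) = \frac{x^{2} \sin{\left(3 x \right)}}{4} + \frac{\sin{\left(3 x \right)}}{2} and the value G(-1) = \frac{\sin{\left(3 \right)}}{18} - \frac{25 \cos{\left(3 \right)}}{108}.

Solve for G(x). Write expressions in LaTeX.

The integrand splits into summands that can be handled one at a time.
A general antiderivative is - \frac{x^{2} \cos{\left(3 x \right)}}{12} + \frac{x \sin{\left(3 x \right)}}{18} - \frac{4 \cos{\left(3 x \right)}}{27} + C.
The condition gives C = \frac{\sin{\left(3 \right)}}{18} - \frac{25 \cos{\left(3 \right)}}{108} - (\frac{\sin{\left(3 \right)}}{18} - \frac{25 \cos{\left(3 \right)}}{108}) = 0.
So G(x) = - \frac{x^{2} \cos{\left(3 x \right)}}{12} + \frac{x \sin{\left(3 x \right)}}{18} - \frac{4 \cos{\left(3 x \right)}}{27}.
Check: d/dx[- \frac{x^{2} \cos{\left(3 x \right)}}{12} + \frac{x \sin{\left(3 x \right)}}{18} - \frac{4 \cos{\left(3 x \right)}}{27}] = \frac{x^{2} \sin{\left(3 x \right)}}{4} + \frac{\sin{\left(3 x \right)}}{2} = G'(x).

G(x) = - \frac{x^{2} \cos{\left(3 x \right)}}{12} + \frac{x \sin{\left(3 x \right)}}{18} - \frac{4 \cos{\left(3 x \right)}}{27}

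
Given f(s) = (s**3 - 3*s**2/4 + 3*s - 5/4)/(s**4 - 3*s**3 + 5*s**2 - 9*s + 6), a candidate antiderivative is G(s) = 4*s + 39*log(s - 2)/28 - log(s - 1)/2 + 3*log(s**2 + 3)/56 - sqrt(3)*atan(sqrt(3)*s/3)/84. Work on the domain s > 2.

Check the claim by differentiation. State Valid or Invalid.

d/ds[G] = (16*s**4 - 44*s**3 + 77*s**2 - 132*s + 91)/(4*s**4 - 12*s**3 + 20*s**2 - 36*s + 24)
d/ds[G] - f(s) = 4 != 0.

Invalid: d/ds[G] - f = 4, which is not 0.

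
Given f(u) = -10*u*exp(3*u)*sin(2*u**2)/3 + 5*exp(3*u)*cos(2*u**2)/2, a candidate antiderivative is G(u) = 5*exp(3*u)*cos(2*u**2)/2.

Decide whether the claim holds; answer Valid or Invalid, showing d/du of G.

Invalid: d/du[G] - f = -20*u*exp(3*u)*sin(2*u**2)/3 + 5*exp(3*u)*cos(2*u**2), which is not 0.

d/du[G] = -10*u*exp(3*u)*sin(2*u**2) + 15*exp(3*u)*cos(2*u**2)/2
d/du[G] - f(u) = -20*u*exp(3*u)*sin(2*u**2)/3 + 5*exp(3*u)*cos(2*u**2) != 0.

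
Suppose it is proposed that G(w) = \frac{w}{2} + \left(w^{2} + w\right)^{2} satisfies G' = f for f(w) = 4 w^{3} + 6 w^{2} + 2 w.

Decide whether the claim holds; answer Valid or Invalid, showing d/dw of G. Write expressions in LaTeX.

d/dw[G] = 4 w^{3} + 6 w^{2} + 2 w + \frac{1}{2}
d/dw[G] - f(w) = \frac{1}{2} != 0.

Invalid: d/dw[G] - f = \frac{1}{2}, which is not 0.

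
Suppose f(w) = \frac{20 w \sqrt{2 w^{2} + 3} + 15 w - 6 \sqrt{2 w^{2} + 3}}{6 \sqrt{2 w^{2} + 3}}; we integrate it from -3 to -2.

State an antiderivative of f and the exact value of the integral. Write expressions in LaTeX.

An antiderivative F(w) passes only if d/dw[F] lands on f(w) exactly.
F(w) = \frac{5 w^{2}}{3} - w + \frac{5 \sqrt{2 w^{2} + 3}}{4} is an antiderivative of f.
Check: d/dw[\frac{5 w^{2}}{3} - w + \frac{5 \sqrt{2 w^{2} + 3}}{4}] = \frac{20 w \sqrt{2 w^{2} + 3} + 15 w - 6 \sqrt{2 w^{2} + 3}}{6 \sqrt{2 w^{2} + 3}} = f(w).
F(-2) = \frac{5 \sqrt{11}}{4} + \frac{26}{3}; F(-3) = \frac{5 \sqrt{21}}{4} + 18.
Integral = F(-2) - F(-3) = - \frac{28}{3} - \frac{5 \sqrt{21}}{4} + \frac{5 \sqrt{11}}{4}.

Antiderivative: F(w) = \frac{5 w^{2}}{3} - w + \frac{5 \sqrt{2 w^{2} + 3}}{4}; value = - \frac{28}{3} - \frac{5 \sqrt{21}}{4} + \frac{5 \sqrt{11}}{4}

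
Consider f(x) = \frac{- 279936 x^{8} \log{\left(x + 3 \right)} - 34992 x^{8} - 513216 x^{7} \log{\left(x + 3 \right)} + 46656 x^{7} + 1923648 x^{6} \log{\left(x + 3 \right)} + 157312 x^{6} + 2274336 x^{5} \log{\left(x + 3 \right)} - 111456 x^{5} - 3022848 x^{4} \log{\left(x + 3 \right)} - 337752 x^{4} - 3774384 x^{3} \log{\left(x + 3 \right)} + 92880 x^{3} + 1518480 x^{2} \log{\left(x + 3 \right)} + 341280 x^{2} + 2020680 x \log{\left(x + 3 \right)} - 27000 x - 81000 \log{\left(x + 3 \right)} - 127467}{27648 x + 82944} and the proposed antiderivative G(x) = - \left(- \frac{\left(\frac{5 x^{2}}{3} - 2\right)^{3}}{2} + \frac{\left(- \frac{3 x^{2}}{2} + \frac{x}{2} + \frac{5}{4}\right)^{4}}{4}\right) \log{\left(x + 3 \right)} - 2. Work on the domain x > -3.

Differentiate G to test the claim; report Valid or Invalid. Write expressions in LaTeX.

Valid: G'(x) = f(x).

d/dx[G] = \frac{- 279936 x^{8} \log{\left(x + 3 \right)} - 34992 x^{8} - 513216 x^{7} \log{\left(x + 3 \right)} + 46656 x^{7} + 1923648 x^{6} \log{\left(x + 3 \right)} + 157312 x^{6} + 2274336 x^{5} \log{\left(x + 3 \right)} - 111456 x^{5} - 3022848 x^{4} \log{\left(x + 3 \right)} - 337752 x^{4} - 3774384 x^{3} \log{\left(x + 3 \right)} + 92880 x^{3} + 1518480 x^{2} \log{\left(x + 3 \right)} + 341280 x^{2} + 2020680 x \log{\left(x + 3 \right)} - 27000 x - 81000 \log{\left(x + 3 \right)} - 127467}{27648 x + 82944}
This equals f(x) exactly, so the claim holds.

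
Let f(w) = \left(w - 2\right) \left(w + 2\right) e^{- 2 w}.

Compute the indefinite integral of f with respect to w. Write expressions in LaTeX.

F(w) = \frac{\left(- 2 w^{2} - 2 w + 7\right) e^{- 2 w}}{4} + C

f has the shape u'v + uv' for u = - \frac{w^{2}}{2} - \frac{w}{2} + \frac{7}{4} and v = e^{- 2 w} — it is the derivative of the product u*v.
Check: d/dw[\frac{\left(- 2 w^{2} - 2 w + 7\right) e^{- 2 w}}{4}] = \left(w^{2} - 4\right) e^{- 2 w}, which equals f(w).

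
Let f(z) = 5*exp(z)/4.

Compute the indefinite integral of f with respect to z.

F(z) = 5*exp(z)/4 + C

For F(z) to be correct the identity F'(z) - f(z) = 0 must hold.
Check: d/dz[5*exp(z)/4] = 5*exp(z)/4 = f(z).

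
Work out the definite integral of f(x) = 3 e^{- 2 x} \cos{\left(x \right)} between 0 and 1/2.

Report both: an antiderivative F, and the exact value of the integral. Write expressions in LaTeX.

Whatever form F(x) takes, F'(x) = f(x) is non-negotiable.
F(x) = \frac{3 \left(\sin{\left(x \right)} - 2 \cos{\left(x \right)}\right) e^{- 2 x}}{5} is an antiderivative of f.
Check: d/dx[\frac{3 \left(\sin{\left(x \right)} - 2 \cos{\left(x \right)}\right) e^{- 2 x}}{5}] = 3 e^{- 2 x} \cos{\left(x \right)} = f(x).
F(1/2) = - \frac{6 \cos{\left(\frac{1}{2} \right)}}{5 e} + \frac{3 \sin{\left(\frac{1}{2} \right)}}{5 e}; F(0) = - \frac{6}{5}.
Integral = F(1/2) - F(0) = - \frac{6 \cos{\left(\frac{1}{2} \right)}}{5 e} + \frac{3 \sin{\left(\frac{1}{2} \right)}}{5 e} + \frac{6}{5}.

Antiderivative: F(x) = \frac{3 \left(\sin{\left(x \right)} - 2 \cos{\left(x \right)}\right) e^{- 2 x}}{5}; value = - \frac{6 \cos{\left(\frac{1}{2} \right)}}{5 e} + \frac{3 \sin{\left(\frac{1}{2} \right)}}{5 e} + \frac{6}{5}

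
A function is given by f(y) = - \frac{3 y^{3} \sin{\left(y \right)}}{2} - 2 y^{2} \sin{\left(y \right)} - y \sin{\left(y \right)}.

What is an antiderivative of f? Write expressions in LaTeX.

Integrate term by term and add the pieces.
Check: d/dy[\frac{3 y^{3} \cos{\left(y \right)}}{2} - \frac{9 y^{2} \sin{\left(y \right)}}{2} + 2 y^{2} \cos{\left(y \right)} - 4 y \sin{\left(y \right)} - 8 y \cos{\left(y \right)} + 8 \sin{\left(y \right)} - 4 \cos{\left(y \right)}] = - \frac{3 y^{3} \sin{\left(y \right)}}{2} - 2 y^{2} \sin{\left(y \right)} - y \sin{\left(y \right)} = f(y).

An antiderivative is F(y) = \frac{3 y^{3} \cos{\left(y \right)}}{2} - \frac{9 y^{2} \sin{\left(y \right)}}{2} + 2 y^{2} \cos{\left(y \right)} - 4 y \sin{\left(y \right)} - 8 y \cos{\left(y \right)} + 8 \sin{\left(y \right)} - 4 \cos{\left(y \right)}.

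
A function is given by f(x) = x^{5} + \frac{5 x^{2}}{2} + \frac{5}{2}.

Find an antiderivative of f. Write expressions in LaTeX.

Integrate term by term and add the pieces.
Check: d/dx[\frac{x^{6}}{6} + \frac{5 x^{3}}{6} + \frac{5 x}{2}] = x^{5} + \frac{5 x^{2}}{2} + \frac{5}{2} = f(x).

An antiderivative is F(x) = \frac{x^{6}}{6} + \frac{5 x^{3}}{6} + \frac{5 x}{2}.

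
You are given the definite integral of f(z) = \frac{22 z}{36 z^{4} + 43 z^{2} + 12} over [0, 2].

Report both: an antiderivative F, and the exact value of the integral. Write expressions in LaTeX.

An antiderivative F(z) passes only if d/dz[F] lands on f(z) exactly.
F(z) = \log{\left(\frac{3 z^{2}}{2} + \frac{2}{3} \right)} - \log{\left(4 z^{2} + 3 \right)} is an antiderivative of f.
Check: d/dz[\log{\left(\frac{3 z^{2}}{2} + \frac{2}{3} \right)} - \log{\left(4 z^{2} + 3 \right)}] = \frac{22 z}{36 z^{4} + 43 z^{2} + 12} = f(z).
F(2) = - \log{\left(19 \right)} + \log{\left(\frac{20}{3} \right)}; F(0) = - \log{\left(3 \right)} + \log{\left(\frac{2}{3} \right)}.
Integral = F(2) - F(0) = - \log{\left(19 \right)} - \log{\left(\frac{2}{3} \right)} + \log{\left(3 \right)} + \log{\left(\frac{20}{3} \right)}.

Antiderivative: F(z) = \log{\left(\frac{3 z^{2}}{2} + \frac{2}{3} \right)} - \log{\left(4 z^{2} + 3 \right)}; value = - \log{\left(19 \right)} - \log{\left(\frac{2}{3} \right)} + \log{\left(3 \right)} + \log{\left(\frac{20}{3} \right)}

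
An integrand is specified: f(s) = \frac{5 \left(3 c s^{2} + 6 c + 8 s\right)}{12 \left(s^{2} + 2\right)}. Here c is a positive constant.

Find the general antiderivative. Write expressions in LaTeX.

Check any antiderivative F(s) by computing F'(s) and comparing it with f(s).
Check: d/ds[\frac{5 \left(3 c s + 4 \log{\left(s^{2} + 2 \right)}\right)}{12}] = \frac{15 c s^{2} + 30 c + 40 s}{12 s^{2} + 24}, which equals f(s).

F(s) = \frac{5 \left(3 c s + 4 \log{\left(s^{2} + 2 \right)}\right)}{12} + C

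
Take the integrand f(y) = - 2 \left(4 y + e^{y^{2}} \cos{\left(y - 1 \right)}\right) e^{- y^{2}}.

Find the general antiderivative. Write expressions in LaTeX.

F(y) = - 2 \left(e^{y^{2}} \sin{\left(y - 1 \right)} - 2\right) e^{- y^{2}} + C

A first test for any F(y): its y-derivative must equal f(y) identically.
Check: d/dy[- 2 \left(e^{y^{2}} \sin{\left(y - 1 \right)} - 2\right) e^{- y^{2}}] = \left(- 8 y - 2 e^{y^{2}} \cos{\left(y - 1 \right)}\right) e^{- y^{2}}, which equals f(y).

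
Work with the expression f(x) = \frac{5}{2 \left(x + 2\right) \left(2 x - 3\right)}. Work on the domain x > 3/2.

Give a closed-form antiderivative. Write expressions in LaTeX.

The denominator factors as 2 \left(x + 2\right) \left(2 x - 3\right); partial fractions split f into directly integrable pieces: \frac{5}{7 \left(2 x - 3\right)} - \frac{5}{14 \left(x + 2\right)}.
Check: d/dx[\frac{5 \left(\log{\left(x - \frac{3}{2} \right)} - \log{\left(x + 2 \right)}\right)}{14}] = \frac{5}{4 x^{2} + 2 x - 12}, which equals f(x).

An antiderivative is F(x) = \frac{5 \left(\log{\left(x - \frac{3}{2} \right)} - \log{\left(x + 2 \right)}\right)}{14}.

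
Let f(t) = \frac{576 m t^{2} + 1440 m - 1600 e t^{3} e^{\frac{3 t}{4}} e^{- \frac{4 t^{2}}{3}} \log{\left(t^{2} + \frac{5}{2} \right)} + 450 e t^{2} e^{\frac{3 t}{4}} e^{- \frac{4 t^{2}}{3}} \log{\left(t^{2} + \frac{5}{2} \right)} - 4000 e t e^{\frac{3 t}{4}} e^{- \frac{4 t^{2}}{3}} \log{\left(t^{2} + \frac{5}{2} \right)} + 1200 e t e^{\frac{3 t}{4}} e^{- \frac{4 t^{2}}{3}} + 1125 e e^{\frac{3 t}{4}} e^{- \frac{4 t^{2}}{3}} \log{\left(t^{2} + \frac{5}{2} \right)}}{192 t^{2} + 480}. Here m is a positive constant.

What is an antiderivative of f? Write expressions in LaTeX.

An antiderivative F(t) passes only if d/dt[F] lands on f(t) exactly.
Check: d/dt[3 m t + \frac{25 e^{- \frac{4 t^{2}}{3} + \frac{3 t}{4} + 1} \log{\left(t^{2} + \frac{5}{2} \right)}}{8}] = \frac{576 m t^{2} + 1440 m - 1600 e t^{3} e^{\frac{3 t}{4}} e^{- \frac{4 t^{2}}{3}} \log{\left(t^{2} + \frac{5}{2} \right)} + 450 e t^{2} e^{\frac{3 t}{4}} e^{- \frac{4 t^{2}}{3}} \log{\left(t^{2} + \frac{5}{2} \right)} - 4000 e t e^{\frac{3 t}{4}} e^{- \frac{4 t^{2}}{3}} \log{\left(t^{2} + \frac{5}{2} \right)} + 1200 e t e^{\frac{3 t}{4}} e^{- \frac{4 t^{2}}{3}} + 1125 e e^{\frac{3 t}{4}} e^{- \frac{4 t^{2}}{3}} \log{\left(t^{2} + \frac{5}{2} \right)}}{192 t^{2} + 480} = f(t).

An antiderivative is F(t) = 3 m t + \frac{25 e^{- \frac{4 t^{2}}{3} + \frac{3 t}{4} + 1} \log{\left(t^{2} + \frac{5}{2} \right)}}{8}.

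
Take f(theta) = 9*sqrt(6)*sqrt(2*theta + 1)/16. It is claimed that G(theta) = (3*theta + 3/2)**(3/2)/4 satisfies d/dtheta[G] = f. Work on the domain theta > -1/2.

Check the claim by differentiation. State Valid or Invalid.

d/dtheta[G] = 9*sqrt(6)*sqrt(2*theta + 1)/16
This equals f(theta) exactly, so the claim holds.

Valid - differentiating G returns exactly f.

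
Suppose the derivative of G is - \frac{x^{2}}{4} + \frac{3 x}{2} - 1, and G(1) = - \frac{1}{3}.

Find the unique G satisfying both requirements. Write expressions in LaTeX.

Integrate term by term and add the pieces.
A general antiderivative is - \frac{x^{3}}{12} + \frac{3 x^{2}}{4} - x + C.
The condition gives C = - \frac{1}{3} - (- \frac{1}{3}) = 0.
So G(x) = - \frac{x \left(x^{2} - 9 x + 12\right)}{12}.
Check: d/dx[- \frac{x \left(x^{2} - 9 x + 12\right)}{12}] = - \frac{x^{2}}{4} + \frac{3 x}{2} - 1 = G'(x).

G(x) = - \frac{x \left(x^{2} - 9 x + 12\right)}{12}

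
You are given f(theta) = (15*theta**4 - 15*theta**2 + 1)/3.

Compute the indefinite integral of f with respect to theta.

F(theta) = theta**5 - 5*theta**3/3 + theta/3 + C

For F(theta) to be correct the identity F'(theta) - f(theta) = 0 must hold.
Check: d/dtheta[theta**5 - 5*theta**3/3 + theta/3] = 5*theta**4 - 5*theta**2 + 1/3, which equals f(theta).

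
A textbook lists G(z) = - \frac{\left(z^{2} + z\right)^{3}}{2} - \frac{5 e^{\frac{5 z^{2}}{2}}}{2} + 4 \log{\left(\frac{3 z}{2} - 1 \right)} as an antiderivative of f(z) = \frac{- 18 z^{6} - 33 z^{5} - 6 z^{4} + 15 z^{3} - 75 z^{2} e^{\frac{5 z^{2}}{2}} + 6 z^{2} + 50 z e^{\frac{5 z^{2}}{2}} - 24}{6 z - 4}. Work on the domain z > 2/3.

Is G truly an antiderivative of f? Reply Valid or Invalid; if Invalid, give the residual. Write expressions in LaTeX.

Invalid: d/dz[G] - f = \frac{24}{3 z - 2}, which is not 0.

d/dz[G] = \frac{- 18 z^{6} - 33 z^{5} - 6 z^{4} + 15 z^{3} - 75 z^{2} e^{\frac{5 z^{2}}{2}} + 6 z^{2} + 50 z e^{\frac{5 z^{2}}{2}} + 24}{6 z - 4}
d/dz[G] - f(z) = \frac{24}{3 z - 2} != 0.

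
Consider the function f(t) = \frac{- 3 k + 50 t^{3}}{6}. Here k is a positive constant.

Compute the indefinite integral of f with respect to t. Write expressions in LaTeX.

Check any antiderivative F(t) by computing F'(t) and comparing it with f(t).
Check: d/dt[- \frac{k t}{2} + \frac{25 t^{4}}{12}] = - \frac{k}{2} + \frac{25 t^{3}}{3}, which equals f(t).

F(t) = - \frac{k t}{2} + \frac{25 t^{4}}{12} + C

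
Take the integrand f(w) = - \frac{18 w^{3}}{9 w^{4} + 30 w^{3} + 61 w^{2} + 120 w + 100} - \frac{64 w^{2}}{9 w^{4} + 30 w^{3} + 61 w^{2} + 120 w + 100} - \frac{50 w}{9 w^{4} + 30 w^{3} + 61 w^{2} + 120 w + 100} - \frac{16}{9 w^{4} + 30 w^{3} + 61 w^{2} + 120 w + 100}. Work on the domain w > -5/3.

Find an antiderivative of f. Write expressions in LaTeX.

Integrate term by term and add the pieces.
Check: d/dw[- \frac{9 w \log{\left(w^{2} + 4 \right)} + 15 \log{\left(w^{2} + 4 \right)} - 4}{3 \left(3 w + 5\right)}] = \frac{- 18 w^{3} - 64 w^{2} - 50 w - 16}{9 w^{4} + 30 w^{3} + 61 w^{2} + 120 w + 100}, which equals f(w).

An antiderivative is F(w) = - \frac{9 w \log{\left(w^{2} + 4 \right)} + 15 \log{\left(w^{2} + 4 \right)} - 4}{3 \left(3 w + 5\right)}.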